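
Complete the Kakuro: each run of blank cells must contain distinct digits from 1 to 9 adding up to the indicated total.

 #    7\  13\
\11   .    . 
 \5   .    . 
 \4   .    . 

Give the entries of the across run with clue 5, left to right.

4 1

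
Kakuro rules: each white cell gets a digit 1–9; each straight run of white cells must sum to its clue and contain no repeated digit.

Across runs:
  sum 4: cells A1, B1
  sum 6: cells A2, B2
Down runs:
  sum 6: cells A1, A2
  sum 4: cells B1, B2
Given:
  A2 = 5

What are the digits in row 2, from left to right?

4 in 2 cells must be {1,3}.
A1 = 6 − 5 = 1 completes the 6 down.
B1 = 4 − 1 = 3 completes the 4 across.
B2 = 6 − 5 = 1 completes the 6 across.

5 1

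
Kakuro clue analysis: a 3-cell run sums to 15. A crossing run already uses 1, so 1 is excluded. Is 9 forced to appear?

Counterexample: {2,5,8} sums to 15 under that restriction without using 9.

No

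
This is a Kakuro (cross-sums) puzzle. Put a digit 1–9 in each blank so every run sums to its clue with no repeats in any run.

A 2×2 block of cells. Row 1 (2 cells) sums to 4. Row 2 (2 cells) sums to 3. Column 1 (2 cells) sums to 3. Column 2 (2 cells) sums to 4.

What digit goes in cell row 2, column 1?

2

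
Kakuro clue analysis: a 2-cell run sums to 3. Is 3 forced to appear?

No

The only way to make 3 from 2 distinct digits is {1,2}, which does not contain 3.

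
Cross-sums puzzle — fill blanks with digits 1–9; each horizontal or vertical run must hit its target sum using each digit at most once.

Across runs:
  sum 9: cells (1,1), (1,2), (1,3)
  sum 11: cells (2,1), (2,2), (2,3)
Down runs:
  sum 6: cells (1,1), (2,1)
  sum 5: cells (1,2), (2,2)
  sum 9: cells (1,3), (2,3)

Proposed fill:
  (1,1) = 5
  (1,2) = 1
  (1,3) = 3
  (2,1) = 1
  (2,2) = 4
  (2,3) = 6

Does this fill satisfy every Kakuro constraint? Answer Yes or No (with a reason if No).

Yes

Across: 5+1+3=9; 1+4+6=11. Down: 5+1=6; 1+4=5; 3+6=9. No digit repeats within any run.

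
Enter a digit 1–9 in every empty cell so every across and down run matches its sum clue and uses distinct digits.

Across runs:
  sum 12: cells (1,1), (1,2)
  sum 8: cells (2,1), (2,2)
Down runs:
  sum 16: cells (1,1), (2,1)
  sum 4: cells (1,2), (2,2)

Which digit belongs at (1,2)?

16 in 2 cells must be {7,9}; 4 in 2 cells must be {1,3}.
The 12 across and the 4 down share only 3, so (1,2) = 3.
The 8 across and the 16 down share only 7, so (2,1) = 7.
(2,2) = 8 − 7 = 1 completes the 8 across.
(1,1) = 12 − 3 = 9 completes the 12 across.

3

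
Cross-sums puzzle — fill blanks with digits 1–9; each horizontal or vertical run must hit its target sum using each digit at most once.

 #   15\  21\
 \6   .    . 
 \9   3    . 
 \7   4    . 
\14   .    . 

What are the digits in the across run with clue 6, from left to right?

2 4

R2C2 = 9 − 3 = 6 completes the 9 across.
R3C2 = 7 − 4 = 3 completes the 7 across.
Given what's placed, R4C1 must be 6 to fit the 14 across and 15 down.
R4C2 = 14 − 6 = 8 completes the 14 across.
R1C1 = 15 − 13 = 2 completes the 15 down.
R1C2 = 6 − 2 = 4 completes the 6 across.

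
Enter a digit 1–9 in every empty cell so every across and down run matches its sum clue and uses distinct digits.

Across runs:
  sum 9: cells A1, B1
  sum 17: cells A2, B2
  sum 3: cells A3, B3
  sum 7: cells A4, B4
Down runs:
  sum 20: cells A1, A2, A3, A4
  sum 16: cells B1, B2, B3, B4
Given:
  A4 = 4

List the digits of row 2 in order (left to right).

9, 8

17 in 2 cells must be {8,9}; 3 in 2 cells must be {1,2}.
B4 = 7 − 4 = 3 completes the 7 across.
Given what's placed, B2 must be 8 to fit the 17 across and 16 down.
Given what's placed, B3 must be 1 to fit the 3 across and 16 down.
B1 = 16 − 12 = 4 completes the 16 down.
A2 = 17 − 8 = 9 completes the 17 across.
A3 = 3 − 1 = 2 completes the 3 across.
A1 = 9 − 4 = 5 completes the 9 across.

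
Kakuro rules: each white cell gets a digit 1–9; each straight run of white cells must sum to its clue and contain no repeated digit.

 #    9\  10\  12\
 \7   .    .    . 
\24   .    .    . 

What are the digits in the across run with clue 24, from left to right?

7, 9, 8

7 in 3 cells must be {1,2,4}; 24 in 3 cells must be {7,8,9}.
The 7 across and the 12 down share only 4, so R1C3 = 4.
R2C3 = 12 − 4 = 8 completes the 12 down.
Given what's placed, R2C1 must be 7 to fit the 24 across and 9 down.
R2C2 = 24 − 15 = 9 completes the 24 across.
R1C1 = 9 − 7 = 2 completes the 9 down.
R1C2 = 7 − 6 = 1 completes the 7 across.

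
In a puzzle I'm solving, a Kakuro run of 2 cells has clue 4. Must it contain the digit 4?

No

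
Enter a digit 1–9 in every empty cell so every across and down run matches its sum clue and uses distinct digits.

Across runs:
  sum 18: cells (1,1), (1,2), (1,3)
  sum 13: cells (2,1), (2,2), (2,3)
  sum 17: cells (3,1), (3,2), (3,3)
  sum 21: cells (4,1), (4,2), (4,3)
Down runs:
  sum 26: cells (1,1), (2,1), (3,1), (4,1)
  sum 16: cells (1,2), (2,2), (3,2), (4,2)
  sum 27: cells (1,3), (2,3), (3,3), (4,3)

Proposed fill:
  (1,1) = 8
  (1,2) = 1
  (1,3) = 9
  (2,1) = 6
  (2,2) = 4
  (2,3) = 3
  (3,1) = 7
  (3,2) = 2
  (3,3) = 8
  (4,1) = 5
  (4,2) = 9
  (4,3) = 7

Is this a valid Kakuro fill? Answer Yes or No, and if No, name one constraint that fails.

Yes

Across: 8+1+9=18; 6+4+3=13; 7+2+8=17; 5+9+7=21. Down: 8+6+7+5=26; 1+4+2+9=16; 9+3+8+7=27. No digit repeats within any run.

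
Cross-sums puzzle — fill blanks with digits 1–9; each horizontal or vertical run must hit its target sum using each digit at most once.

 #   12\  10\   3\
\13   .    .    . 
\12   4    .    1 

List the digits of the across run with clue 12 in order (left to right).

4 7 1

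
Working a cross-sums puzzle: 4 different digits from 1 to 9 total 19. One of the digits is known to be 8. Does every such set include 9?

No

Counterexample: {1,3,7,8} sums to 19 under that restriction without using 9.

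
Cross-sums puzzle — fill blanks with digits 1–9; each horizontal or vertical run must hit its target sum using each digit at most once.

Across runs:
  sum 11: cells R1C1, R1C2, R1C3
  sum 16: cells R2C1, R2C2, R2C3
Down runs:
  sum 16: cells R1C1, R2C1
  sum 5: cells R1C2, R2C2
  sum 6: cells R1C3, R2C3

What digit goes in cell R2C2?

2

16 in 2 cells must be {7,9}.
The 11 across and the 16 down share only 7, so R1C1 = 7.
Given what's placed, R1C3 must be 1 to fit the 11 across and 6 down.
R2C1 = 16 − 7 = 9 completes the 16 down.
R2C3 = 6 − 1 = 5 completes the 6 down.
R1C2 = 11 − 8 = 3 completes the 11 across.
R2C2 = 16 − 14 = 2 completes the 16 across.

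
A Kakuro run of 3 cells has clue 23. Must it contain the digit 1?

The only way to make 23 from 3 distinct digits is {6,8,9}, which does not contain 1.

No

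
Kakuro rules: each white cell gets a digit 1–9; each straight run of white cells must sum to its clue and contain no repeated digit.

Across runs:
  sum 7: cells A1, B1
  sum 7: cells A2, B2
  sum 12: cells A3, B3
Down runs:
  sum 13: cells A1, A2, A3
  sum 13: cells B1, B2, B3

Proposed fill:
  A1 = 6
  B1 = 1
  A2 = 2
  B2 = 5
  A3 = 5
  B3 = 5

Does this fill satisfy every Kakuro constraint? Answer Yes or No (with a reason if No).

No — the across run A3–B3 sums to 10, not 12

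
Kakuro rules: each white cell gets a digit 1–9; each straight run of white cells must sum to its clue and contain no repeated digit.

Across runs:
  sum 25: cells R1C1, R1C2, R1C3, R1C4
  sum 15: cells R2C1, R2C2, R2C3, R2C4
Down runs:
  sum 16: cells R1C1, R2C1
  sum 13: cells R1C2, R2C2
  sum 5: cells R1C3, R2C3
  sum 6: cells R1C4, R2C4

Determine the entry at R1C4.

5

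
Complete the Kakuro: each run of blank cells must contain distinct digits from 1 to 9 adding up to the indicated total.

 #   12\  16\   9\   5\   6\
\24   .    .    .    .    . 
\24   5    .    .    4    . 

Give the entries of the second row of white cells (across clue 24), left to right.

16 in 2 cells must be {7,9}.
R1C1 = 12 − 5 = 7 completes the 12 down.
Given what's placed, R1C2 must be 9 to fit the 24 across and 16 down.
R1C4 = 5 − 4 = 1 completes the 5 down.
R2C2 = 16 − 9 = 7 completes the 16 down.
R2C5 = 2: the only remaining digit allowed by both the 24 across and the 6 down.
R1C5 = 6 − 2 = 4 completes the 6 down.
R2C3 = 24 − 18 = 6 completes the 24 across.

5 7 6 4 2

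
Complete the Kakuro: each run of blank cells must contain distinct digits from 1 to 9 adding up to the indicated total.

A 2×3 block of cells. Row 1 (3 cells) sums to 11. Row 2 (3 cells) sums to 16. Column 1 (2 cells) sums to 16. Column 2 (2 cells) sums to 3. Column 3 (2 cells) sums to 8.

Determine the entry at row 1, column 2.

16 in 2 cells must be {7,9}; 3 in 2 cells must be {1,2}.
The 11 across and the 16 down share only 7, so (1,1) = 7.
Given what's placed, (1,2) must be 1 to fit the 11 across and 3 down.
(1,3) = 11 − 8 = 3 completes the 11 across.
(2,1) = 16 − 7 = 9 completes the 16 down.
(2,2) = 3 − 1 = 2 completes the 3 down.
(2,3) = 16 − 11 = 5 completes the 16 across.

1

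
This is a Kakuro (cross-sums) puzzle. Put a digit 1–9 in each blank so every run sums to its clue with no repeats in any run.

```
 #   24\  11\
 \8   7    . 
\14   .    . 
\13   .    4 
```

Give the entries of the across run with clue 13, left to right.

9 4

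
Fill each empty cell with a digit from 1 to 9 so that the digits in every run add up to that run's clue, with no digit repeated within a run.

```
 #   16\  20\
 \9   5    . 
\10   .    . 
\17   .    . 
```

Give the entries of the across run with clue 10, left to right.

3, 7

17 in 2 cells must be {8,9}.
R1C2 = 9 − 5 = 4 completes the 9 across.
Given what's placed, R3C2 must be 9 to fit the 17 across and 20 down.
R2C2 = 20 − 13 = 7 completes the 20 down.
R3C1 = 17 − 9 = 8 completes the 17 across.
R2C1 = 10 − 7 = 3 completes the 10 across.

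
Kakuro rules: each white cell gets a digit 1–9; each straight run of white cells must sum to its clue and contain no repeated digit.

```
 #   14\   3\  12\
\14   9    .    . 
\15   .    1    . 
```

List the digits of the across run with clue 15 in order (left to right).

5, 1, 9

3 in 2 cells must be {1,2}.
R1C2 = 3 − 1 = 2 completes the 3 down.
R1C3 = 14 − 11 = 3 completes the 14 across.
R2C1 = 14 − 9 = 5 completes the 14 down.
R2C3 = 15 − 6 = 9 completes the 15 across.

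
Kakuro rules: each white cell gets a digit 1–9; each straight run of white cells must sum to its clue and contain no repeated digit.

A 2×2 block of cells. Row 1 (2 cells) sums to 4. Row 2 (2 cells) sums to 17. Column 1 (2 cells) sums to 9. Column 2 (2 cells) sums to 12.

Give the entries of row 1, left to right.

1 3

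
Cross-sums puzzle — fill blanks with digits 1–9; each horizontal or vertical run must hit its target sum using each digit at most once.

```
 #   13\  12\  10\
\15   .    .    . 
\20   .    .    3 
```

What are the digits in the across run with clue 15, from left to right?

5 3 7

R1C3 = 10 − 3 = 7 completes the 10 down.
No cell is forced outright now. R1C1 can only be 5 or 6 (the digits allowed by both its 15 across and its 13 down). If R1C1 = 6: then R1C2 would have to be in {2} for the 15 across but in {3,4,5,7,8,9} for the 12 down — contradiction. So R1C1 = 5.
R1C2 = 15 − 12 = 3 completes the 15 across.
R2C1 = 13 − 5 = 8 completes the 13 down.
R2C2 = 20 − 11 = 9 completes the 20 across.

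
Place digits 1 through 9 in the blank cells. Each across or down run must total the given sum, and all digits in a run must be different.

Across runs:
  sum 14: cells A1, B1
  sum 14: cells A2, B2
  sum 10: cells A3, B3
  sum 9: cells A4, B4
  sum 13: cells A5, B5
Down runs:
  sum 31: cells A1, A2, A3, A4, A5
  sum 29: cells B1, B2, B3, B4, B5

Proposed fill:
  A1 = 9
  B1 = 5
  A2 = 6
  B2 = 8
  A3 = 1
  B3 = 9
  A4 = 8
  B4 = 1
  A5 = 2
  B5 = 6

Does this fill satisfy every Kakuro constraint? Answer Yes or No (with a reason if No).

No — the across run A5–B5 sums to 8, not 13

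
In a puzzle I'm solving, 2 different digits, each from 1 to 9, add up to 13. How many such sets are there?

2 distinct digits from 1–9 sum between 3 and 17.
Enumerating: {4,9}, {5,8}, {6,7}.

3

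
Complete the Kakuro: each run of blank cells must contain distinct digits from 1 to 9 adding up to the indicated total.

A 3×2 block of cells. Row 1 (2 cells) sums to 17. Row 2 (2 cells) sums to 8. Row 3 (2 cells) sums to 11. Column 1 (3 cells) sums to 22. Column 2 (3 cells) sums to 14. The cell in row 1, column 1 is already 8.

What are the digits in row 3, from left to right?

17 in 2 cells must be {8,9}.
(1,2) = 17 − 8 = 9 completes the 17 across.
(2,1) = 5: the only remaining digit allowed by both the 8 across and the 22 down.
(2,2) = 8 − 5 = 3 completes the 8 across.
(3,1) = 22 − 13 = 9 completes the 22 down.
(3,2) = 11 − 9 = 2 completes the 11 across.

9 2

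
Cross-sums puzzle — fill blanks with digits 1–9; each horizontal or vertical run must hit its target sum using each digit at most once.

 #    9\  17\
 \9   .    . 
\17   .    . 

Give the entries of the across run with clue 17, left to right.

8 9

17 in 2 cells must be {8,9}.
The 9 across and the 17 down share only 8, so R1C2 = 8.
The 17 across and the 9 down share only 8, so R2C1 = 8.
R2C2 = 17 − 8 = 9 completes the 17 across.
R1C1 = 9 − 8 = 1 completes the 9 across.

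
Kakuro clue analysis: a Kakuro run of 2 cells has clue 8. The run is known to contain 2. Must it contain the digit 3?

No

The only way to make 8 from 2 distinct digits under that restriction is {2,6}, which does not contain 3.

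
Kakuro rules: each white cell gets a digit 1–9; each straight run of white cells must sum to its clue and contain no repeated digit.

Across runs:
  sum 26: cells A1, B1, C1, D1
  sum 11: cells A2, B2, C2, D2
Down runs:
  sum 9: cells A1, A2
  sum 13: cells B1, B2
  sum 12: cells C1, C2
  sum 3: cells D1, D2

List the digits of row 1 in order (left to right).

11 in 4 cells must be {1,2,3,5}; 3 in 2 cells must be {1,2}.
Only 2 fits D1 under both its across sum 26 and down sum 3.
The 11 across and the 13 down share only 5, so B2 = 5.
C2 = 3: the only remaining digit allowed by both the 11 across and the 12 down.
D2 = 3 − 2 = 1 completes the 3 down.
B1 = 13 − 5 = 8 completes the 13 down.
C1 = 12 − 3 = 9 completes the 12 down.
A2 = 11 − 9 = 2 completes the 11 across.
A1 = 26 − 19 = 7 completes the 26 across.

7 8 9 2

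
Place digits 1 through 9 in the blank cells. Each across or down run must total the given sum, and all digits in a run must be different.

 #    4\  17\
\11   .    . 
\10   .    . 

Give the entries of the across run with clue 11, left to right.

3, 8

4 in 2 cells must be {1,3}; 17 in 2 cells must be {8,9}.
The 11 across and the 4 down share only 3, so R1C1 = 3.
R1C2 = 11 − 3 = 8 completes the 11 across.
R2C1 = 4 − 3 = 1 completes the 4 down.
R2C2 = 10 − 1 = 9 completes the 10 across.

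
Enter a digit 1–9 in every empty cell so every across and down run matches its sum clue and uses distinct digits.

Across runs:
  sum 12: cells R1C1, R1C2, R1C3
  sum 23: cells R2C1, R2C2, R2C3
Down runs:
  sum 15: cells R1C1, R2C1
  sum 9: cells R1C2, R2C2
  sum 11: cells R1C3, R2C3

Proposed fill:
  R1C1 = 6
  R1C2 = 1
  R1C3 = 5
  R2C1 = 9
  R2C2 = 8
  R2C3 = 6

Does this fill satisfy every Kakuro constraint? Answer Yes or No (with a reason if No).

Yes

Across: 6+1+5=12; 9+8+6=23. Down: 6+9=15; 1+8=9; 5+6=11. No digit repeats within any run.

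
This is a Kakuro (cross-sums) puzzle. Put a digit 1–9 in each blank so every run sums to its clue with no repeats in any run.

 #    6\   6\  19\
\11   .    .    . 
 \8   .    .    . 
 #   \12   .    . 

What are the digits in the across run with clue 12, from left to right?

6 in 3 cells must be {1,2,3}.
Only 3 fits R3C2 under both its across sum 12 and down sum 6.
R3C3 = 12 − 3 = 9 completes the 12 across.

3, 9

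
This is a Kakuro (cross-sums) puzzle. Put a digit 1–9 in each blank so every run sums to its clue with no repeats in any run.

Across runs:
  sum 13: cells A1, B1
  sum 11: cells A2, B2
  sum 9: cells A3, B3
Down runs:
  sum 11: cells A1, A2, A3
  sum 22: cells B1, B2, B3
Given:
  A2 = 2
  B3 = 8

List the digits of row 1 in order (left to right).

B2 = 11 − 2 = 9 completes the 11 across.
A3 = 9 − 8 = 1 completes the 9 across.
A1 = 11 − 3 = 8 completes the 11 down.
B1 = 13 − 8 = 5 completes the 13 across.

8 5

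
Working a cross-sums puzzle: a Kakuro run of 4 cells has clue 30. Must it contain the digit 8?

The only way to make 30 from 4 distinct digits is {6,7,8,9}, which contains 8.

Yes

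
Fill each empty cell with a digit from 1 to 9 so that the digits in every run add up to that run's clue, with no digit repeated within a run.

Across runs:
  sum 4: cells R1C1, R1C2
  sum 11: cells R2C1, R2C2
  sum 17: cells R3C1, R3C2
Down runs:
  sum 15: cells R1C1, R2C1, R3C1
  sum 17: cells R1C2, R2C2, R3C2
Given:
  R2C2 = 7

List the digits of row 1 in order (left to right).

3, 1

4 in 2 cells must be {1,3}; 17 in 2 cells must be {8,9}.
R1C2 = 1: the only remaining digit allowed by both the 4 across and the 17 down.
R2C1 = 11 − 7 = 4 completes the 11 across.
R3C2 = 17 − 8 = 9 completes the 17 down.
R1C1 = 4 − 1 = 3 completes the 4 across.
R3C1 = 17 − 9 = 8 completes the 17 across.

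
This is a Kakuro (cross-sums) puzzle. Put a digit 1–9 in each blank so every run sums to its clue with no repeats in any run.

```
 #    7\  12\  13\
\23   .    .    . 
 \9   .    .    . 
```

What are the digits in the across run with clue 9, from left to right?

23 in 3 cells must be {6,8,9}.
The 23 across and the 7 down share only 6, so R1C1 = 6.
R2C1 = 7 − 6 = 1 completes the 7 down.
Nothing is forced directly, so branch on R2C2, whose candidates are 3 or 5. If R2C2 = 5: then R1C2 would have to be in {8,9} for the 23 across but in {7} for the 12 down — contradiction. So R2C2 = 3.
R1C2 = 12 − 3 = 9 completes the 12 down.
R1C3 = 23 − 15 = 8 completes the 23 across.
R2C3 = 9 − 4 = 5 completes the 9 across.

1, 3, 5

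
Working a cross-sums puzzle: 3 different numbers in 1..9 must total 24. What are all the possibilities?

3 distinct digits from 1–9 sum between 6 and 24.
Only one set works: {7,8,9}.

{7,8,9}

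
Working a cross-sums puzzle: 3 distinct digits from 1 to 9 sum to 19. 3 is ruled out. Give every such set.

{2,8,9}; {4,6,9}; {4,7,8}; {5,6,8}

3 distinct digits from 1–9 sum between 6 and 24.
Dropping sets that contain 3.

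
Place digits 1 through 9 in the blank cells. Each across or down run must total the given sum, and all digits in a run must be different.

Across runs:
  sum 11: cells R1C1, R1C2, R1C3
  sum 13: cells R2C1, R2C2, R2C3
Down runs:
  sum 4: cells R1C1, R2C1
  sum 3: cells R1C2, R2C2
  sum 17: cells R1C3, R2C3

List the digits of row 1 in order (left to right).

4 in 2 cells must be {1,3}; 3 in 2 cells must be {1,2}; 17 in 2 cells must be {8,9}.
The 11 across and the 17 down share only 8, so R1C3 = 8.
R2C3 = 17 − 8 = 9 completes the 17 down.
Given what's placed, R1C1 must be 1 to fit the 11 across and 4 down.
R1C2 = 11 − 9 = 2 completes the 11 across.
R2C1 = 4 − 1 = 3 completes the 4 down.
R2C2 = 13 − 12 = 1 completes the 13 across.

1 2 8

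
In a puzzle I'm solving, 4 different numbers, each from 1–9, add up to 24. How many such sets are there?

8

4 distinct digits from 1–9 sum between 10 and 30.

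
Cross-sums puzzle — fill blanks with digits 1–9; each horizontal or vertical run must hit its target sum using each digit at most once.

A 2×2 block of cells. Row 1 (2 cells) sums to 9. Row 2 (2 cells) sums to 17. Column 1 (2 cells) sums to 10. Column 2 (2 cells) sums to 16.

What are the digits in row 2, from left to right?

17 in 2 cells must be {8,9}; 16 in 2 cells must be {7,9}.
The 9 across and the 16 down share only 7, so (1,2) = 7.
(2,2) = 16 − 7 = 9 completes the 16 down.
(1,1) = 9 − 7 = 2 completes the 9 across.
(2,1) = 17 − 9 = 8 completes the 17 across.

8 9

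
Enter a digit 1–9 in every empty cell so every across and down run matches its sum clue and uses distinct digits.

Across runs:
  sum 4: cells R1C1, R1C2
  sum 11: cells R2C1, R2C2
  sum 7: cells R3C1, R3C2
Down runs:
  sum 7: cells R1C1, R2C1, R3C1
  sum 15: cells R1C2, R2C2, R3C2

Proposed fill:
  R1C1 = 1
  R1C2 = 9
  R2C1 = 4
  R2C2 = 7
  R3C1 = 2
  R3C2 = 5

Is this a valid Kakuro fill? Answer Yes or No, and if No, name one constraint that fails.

No — the down run R1C2–R3C2 sums to 21, not 15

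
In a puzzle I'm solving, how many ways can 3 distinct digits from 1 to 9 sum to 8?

3 distinct digits from 1–9 sum between 6 and 24.
Enumerating: {1,2,5}, {1,3,4}.

2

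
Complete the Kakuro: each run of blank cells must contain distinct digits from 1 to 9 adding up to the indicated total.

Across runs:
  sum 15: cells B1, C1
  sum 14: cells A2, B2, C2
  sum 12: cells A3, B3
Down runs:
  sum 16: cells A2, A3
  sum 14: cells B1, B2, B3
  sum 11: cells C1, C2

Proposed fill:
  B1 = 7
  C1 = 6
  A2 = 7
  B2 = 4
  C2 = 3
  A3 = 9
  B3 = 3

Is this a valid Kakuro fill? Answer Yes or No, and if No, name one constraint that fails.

No — the across run B1–C1 sums to 13, not 15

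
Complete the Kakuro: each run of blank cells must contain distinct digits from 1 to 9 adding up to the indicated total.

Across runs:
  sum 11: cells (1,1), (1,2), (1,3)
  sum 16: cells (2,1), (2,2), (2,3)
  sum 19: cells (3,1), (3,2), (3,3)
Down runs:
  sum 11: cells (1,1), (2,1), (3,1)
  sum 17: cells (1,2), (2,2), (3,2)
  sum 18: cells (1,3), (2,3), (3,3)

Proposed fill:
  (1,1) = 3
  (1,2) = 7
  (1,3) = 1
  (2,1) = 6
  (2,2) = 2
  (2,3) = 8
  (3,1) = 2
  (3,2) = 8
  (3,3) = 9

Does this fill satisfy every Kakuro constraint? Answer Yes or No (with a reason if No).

Yes

Across: 3+7+1=11; 6+2+8=16; 2+8+9=19. Down: 3+6+2=11; 7+2+8=17; 1+8+9=18. No digit repeats within any run.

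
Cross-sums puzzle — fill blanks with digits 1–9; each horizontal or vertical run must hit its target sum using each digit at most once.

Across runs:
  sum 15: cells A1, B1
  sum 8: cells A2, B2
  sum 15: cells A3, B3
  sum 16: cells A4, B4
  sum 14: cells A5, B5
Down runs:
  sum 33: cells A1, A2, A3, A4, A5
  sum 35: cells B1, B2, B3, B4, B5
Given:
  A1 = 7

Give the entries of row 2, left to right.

3 5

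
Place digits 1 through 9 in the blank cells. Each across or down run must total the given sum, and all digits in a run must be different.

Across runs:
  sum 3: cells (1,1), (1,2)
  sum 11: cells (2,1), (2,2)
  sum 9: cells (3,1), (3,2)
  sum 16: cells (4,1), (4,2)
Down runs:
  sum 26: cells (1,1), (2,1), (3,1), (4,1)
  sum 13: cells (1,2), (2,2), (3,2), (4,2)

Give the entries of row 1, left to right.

2 1

3 in 2 cells must be {1,2}; 16 in 2 cells must be {7,9}.
Only 2 fits (1,1) under both its across sum 3 and down sum 26.
(1,2) = 3 − 2 = 1 completes the 3 across.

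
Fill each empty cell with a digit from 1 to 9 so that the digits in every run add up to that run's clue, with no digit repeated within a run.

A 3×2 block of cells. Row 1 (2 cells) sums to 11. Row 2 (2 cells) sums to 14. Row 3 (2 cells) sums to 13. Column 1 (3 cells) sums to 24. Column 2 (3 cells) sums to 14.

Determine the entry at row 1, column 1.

8

24 in 3 cells must be {7,8,9}.
Nothing is forced directly, so branch on (3,1), whose candidates are 7 or 8 or 9. If (3,1) = 8: that forces (2,1) = 9, (2,2) = 5, after which (3,2) would have to be in {5} for the 13 across but in {1,2,3,6,7,8} for the 14 down — contradiction. If (3,1) = 9: that forces (2,1) = 8, (2,2) = 6, after which (3,2) would have to be in {4} for the 13 across but in {1,3,5,7} for the 14 down — contradiction. So (3,1) = 7.
(3,2) = 13 − 7 = 6 completes the 13 across.
Given what's placed, (2,2) must be 5 to fit the 14 across and 14 down.
(1,2) = 14 − 11 = 3 completes the 14 down.
(2,1) = 14 − 5 = 9 completes the 14 across.
(1,1) = 11 − 3 = 8 completes the 11 across.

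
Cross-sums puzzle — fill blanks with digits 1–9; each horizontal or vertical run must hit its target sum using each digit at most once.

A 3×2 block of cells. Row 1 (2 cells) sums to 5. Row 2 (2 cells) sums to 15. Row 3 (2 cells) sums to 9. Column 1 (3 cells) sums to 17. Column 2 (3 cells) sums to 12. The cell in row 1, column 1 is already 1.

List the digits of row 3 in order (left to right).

7 2

(1,2) = 5 − 1 = 4 completes the 5 across.
Given what's placed, (3,1) must be 7 to fit the 9 across and 17 down.
(3,2) = 9 − 7 = 2 completes the 9 across.
(2,1) = 17 − 8 = 9 completes the 17 down.
(2,2) = 15 − 9 = 6 completes the 15 across.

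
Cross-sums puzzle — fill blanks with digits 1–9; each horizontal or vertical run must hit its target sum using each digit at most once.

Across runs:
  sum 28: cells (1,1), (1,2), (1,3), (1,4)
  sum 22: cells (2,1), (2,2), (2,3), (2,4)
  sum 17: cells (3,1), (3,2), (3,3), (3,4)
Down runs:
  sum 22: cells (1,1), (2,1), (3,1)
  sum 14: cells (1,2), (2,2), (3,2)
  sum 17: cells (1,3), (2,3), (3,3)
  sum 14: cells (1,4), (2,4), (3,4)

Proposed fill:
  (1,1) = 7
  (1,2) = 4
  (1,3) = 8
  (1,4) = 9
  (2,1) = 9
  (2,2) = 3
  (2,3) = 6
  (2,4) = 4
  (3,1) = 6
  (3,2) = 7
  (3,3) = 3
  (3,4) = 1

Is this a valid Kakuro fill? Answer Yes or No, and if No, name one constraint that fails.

Across: 7+4+8+9=28; 9+3+6+4=22; 6+7+3+1=17. Down: 7+9+6=22; 4+3+7=14; 8+6+3=17; 9+4+1=14. No digit repeats within any run.

Yes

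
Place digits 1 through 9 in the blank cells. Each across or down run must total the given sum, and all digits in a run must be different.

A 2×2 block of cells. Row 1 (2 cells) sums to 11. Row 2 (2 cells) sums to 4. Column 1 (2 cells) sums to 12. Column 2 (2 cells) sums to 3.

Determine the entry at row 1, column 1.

9

4 in 2 cells must be {1,3}; 3 in 2 cells must be {1,2}.
The 11 across and the 3 down share only 2, so (1,2) = 2.
The 4 across and the 12 down share only 3, so (2,1) = 3.
(2,2) = 4 − 3 = 1 completes the 4 across.
(1,1) = 11 − 2 = 9 completes the 11 across.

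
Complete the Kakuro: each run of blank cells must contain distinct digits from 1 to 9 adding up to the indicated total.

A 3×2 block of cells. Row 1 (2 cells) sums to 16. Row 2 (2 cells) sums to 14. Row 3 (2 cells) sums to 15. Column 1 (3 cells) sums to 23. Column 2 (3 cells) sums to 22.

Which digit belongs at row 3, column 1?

16 in 2 cells must be {7,9}; 23 in 3 cells must be {6,8,9}.
The 16 across and the 23 down share only 9, so (1,1) = 9.
(1,2) = 16 − 9 = 7 completes the 16 across.
Nothing is forced directly, so branch on (2,1), whose candidates are 6 or 8. If (2,1) = 6: then (2,2) would have to be in {8} for the 14 across but in {6,9} for the 22 down — contradiction. So (2,1) = 8.
(2,2) = 14 − 8 = 6 completes the 14 across.
(3,1) = 23 − 17 = 6 completes the 23 down.
(3,2) = 15 − 6 = 9 completes the 15 across.

6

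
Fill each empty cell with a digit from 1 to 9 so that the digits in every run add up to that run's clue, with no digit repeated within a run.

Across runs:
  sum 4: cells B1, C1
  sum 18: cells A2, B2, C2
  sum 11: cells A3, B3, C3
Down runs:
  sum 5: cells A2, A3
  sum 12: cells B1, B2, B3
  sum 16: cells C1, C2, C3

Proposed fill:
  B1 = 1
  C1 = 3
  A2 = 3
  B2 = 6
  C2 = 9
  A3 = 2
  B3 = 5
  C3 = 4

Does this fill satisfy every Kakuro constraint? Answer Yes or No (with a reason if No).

Yes

Across: 1+3=4; 3+6+9=18; 2+5+4=11. Down: 3+2=5; 1+6+5=12; 3+9+4=16. No digit repeats within any run.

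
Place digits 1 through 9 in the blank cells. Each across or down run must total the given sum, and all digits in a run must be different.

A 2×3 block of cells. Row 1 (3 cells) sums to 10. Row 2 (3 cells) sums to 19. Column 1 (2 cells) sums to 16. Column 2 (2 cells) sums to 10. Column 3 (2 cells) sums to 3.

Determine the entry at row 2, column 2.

8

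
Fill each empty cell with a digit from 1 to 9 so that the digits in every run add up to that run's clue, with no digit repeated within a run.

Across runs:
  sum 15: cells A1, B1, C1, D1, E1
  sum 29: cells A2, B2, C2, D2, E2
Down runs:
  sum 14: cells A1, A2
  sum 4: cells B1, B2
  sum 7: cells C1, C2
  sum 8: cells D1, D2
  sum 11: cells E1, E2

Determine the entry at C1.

3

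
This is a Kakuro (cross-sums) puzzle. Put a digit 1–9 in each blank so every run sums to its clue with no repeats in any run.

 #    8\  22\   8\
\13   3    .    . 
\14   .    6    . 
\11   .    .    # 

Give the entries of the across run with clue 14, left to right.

1 6 7

Given what's placed, R1C2 must be 9 to fit the 13 across and 22 down.
R1C3 = 13 − 12 = 1 completes the 13 across.
R2C1 = 1: the only remaining digit allowed by both the 14 across and the 8 down.
R2C3 = 14 − 7 = 7 completes the 14 across.
R3C1 = 8 − 4 = 4 completes the 8 down.
R3C2 = 11 − 4 = 7 completes the 11 across.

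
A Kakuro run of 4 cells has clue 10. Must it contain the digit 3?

Yes

The only way to make 10 from 4 distinct digits is {1,2,3,4}, which contains 3.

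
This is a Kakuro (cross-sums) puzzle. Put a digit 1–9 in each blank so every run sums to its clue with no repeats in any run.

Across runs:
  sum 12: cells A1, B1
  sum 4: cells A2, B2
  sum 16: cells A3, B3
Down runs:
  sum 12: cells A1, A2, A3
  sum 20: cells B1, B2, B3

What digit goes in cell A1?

4

4 in 2 cells must be {1,3}; 16 in 2 cells must be {7,9}.
The 4 across and the 20 down share only 3, so B2 = 3.
Given what's placed, B3 must be 9 to fit the 16 across and 20 down.
B1 = 20 − 12 = 8 completes the 20 down.
A2 = 4 − 3 = 1 completes the 4 across.
A3 = 16 − 9 = 7 completes the 16 across.
A1 = 12 − 8 = 4 completes the 12 across.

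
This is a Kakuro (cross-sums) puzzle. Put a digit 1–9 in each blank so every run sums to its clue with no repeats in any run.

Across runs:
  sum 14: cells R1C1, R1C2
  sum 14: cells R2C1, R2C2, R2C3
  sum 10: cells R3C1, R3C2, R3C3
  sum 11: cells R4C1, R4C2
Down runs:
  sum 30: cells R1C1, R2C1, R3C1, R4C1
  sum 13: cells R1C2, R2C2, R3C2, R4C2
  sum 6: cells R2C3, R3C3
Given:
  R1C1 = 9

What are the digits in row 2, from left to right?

8 1 5

30 in 4 cells must be {6,7,8,9}.
R1C2 = 14 − 9 = 5 completes the 14 across.
No cell is forced outright now. R3C1 can only be 6 or 7 (the digits allowed by both its 10 across and its 30 down). If R3C1 = 7: that forces R3C2 = 1, R3C3 = 2, R2C3 = 4, R2C1 = 8, after which R2C2 would have to be in {2} for the 14 across but in {3,4} for the 13 down — contradiction. So R3C1 = 6.
R3C3 = 1: the only remaining digit allowed by both the 10 across and the 6 down.
R2C3 = 6 − 1 = 5 completes the 6 down.
R3C2 = 10 − 7 = 3 completes the 10 across.
Given what's placed, R4C2 must be 4 to fit the 11 across and 13 down.
R2C2 = 13 − 12 = 1 completes the 13 down.
R4C1 = 11 − 4 = 7 completes the 11 across.
R2C1 = 14 − 6 = 8 completes the 14 across.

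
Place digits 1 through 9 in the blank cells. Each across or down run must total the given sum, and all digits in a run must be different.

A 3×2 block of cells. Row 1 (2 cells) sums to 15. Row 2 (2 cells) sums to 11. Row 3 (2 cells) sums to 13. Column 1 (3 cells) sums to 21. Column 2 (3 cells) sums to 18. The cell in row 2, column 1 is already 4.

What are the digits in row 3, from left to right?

8 5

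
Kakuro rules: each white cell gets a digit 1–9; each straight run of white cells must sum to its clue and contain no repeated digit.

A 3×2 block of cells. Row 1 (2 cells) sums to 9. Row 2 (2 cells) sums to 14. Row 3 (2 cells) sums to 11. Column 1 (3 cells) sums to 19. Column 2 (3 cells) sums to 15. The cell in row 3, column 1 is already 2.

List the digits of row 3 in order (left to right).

2 9

Given what's placed, (1,1) must be 8 to fit the 9 across and 19 down.
(1,2) = 9 − 8 = 1 completes the 9 across.
(2,1) = 19 − 10 = 9 completes the 19 down.
(2,2) = 14 − 9 = 5 completes the 14 across.
(3,2) = 11 − 2 = 9 completes the 11 across.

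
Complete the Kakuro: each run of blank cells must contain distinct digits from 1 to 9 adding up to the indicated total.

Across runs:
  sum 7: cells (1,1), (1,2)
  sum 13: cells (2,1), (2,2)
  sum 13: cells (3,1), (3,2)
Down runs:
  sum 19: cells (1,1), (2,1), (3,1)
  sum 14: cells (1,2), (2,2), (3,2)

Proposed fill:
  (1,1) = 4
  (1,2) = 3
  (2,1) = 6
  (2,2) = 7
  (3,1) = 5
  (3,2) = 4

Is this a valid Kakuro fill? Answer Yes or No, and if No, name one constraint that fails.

No — the across run (3,1)–(3,2) sums to 9, not 13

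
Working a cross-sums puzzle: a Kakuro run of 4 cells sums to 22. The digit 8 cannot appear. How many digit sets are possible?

5

4 distinct digits from 1–9 sum between 10 and 30.
Dropping sets that contain 8.
Enumerating: {1,5,7,9}, {2,4,7,9}, {2,5,6,9}, {3,4,6,9}, {4,5,6,7}.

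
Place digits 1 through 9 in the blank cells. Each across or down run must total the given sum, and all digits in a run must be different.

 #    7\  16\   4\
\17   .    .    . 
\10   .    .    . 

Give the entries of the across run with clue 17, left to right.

16 in 2 cells must be {7,9}; 4 in 2 cells must be {1,3}.
The 10 across and the 16 down share only 7, so R2C2 = 7.
Given what's placed, R2C3 must be 1 to fit the 10 across and 4 down.
R1C2 = 16 − 7 = 9 completes the 16 down.
R1C3 = 4 − 1 = 3 completes the 4 down.
R2C1 = 10 − 8 = 2 completes the 10 across.
R1C1 = 17 − 12 = 5 completes the 17 across.

5, 9, 3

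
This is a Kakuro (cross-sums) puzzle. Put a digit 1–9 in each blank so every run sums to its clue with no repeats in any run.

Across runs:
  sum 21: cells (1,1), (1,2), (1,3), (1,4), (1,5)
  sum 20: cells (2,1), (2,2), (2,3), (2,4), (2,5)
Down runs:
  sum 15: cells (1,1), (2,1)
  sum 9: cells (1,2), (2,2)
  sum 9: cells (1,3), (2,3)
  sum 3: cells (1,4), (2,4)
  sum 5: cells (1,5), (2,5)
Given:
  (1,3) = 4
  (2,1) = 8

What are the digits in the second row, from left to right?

8 4 5 1 2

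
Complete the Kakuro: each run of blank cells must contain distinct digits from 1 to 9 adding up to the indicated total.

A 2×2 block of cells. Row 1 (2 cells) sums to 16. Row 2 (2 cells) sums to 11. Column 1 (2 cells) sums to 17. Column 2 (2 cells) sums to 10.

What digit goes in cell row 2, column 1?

8

16 in 2 cells must be {7,9}; 17 in 2 cells must be {8,9}.
The 16 across and the 17 down share only 9, so (1,1) = 9.
(1,2) = 16 − 9 = 7 completes the 16 across.
(2,1) = 17 − 9 = 8 completes the 17 down.
(2,2) = 11 − 8 = 3 completes the 11 across.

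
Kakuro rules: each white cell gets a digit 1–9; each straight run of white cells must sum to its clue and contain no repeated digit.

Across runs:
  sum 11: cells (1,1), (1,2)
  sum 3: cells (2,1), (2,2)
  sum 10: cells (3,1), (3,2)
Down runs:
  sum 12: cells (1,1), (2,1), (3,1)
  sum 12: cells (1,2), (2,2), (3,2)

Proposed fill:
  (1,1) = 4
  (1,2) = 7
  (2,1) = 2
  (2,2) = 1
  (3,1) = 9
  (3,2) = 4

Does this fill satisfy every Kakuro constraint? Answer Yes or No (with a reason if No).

No — the down run (1,1)–(3,1) sums to 15, not 12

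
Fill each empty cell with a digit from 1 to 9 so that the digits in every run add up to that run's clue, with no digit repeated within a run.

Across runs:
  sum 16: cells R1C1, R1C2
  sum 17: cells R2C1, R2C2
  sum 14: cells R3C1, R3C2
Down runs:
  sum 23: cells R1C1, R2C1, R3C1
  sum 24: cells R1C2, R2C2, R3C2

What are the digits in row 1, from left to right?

9 7

16 in 2 cells must be {7,9}; 17 in 2 cells must be {8,9}; 23 in 3 cells must be {6,8,9}.
The 16 across and the 23 down share only 9, so R1C1 = 9.
R1C2 = 16 − 9 = 7 completes the 16 across.
Given what's placed, R2C1 must be 8 to fit the 17 across and 23 down.
R2C2 = 17 − 8 = 9 completes the 17 across.
R3C1 = 23 − 17 = 6 completes the 23 down.
R3C2 = 14 − 6 = 8 completes the 14 across.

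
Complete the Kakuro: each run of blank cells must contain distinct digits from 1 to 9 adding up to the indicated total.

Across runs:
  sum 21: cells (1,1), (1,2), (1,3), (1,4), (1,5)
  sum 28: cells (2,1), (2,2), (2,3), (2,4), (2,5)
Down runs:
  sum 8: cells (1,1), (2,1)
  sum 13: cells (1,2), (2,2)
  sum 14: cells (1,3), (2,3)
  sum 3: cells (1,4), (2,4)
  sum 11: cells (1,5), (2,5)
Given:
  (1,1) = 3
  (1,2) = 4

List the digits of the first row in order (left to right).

3 4 6 1 7

3 in 2 cells must be {1,2}.
(2,1) = 8 − 3 = 5 completes the 8 down.
(2,2) = 13 − 4 = 9 completes the 13 down.
No cell is forced outright now. (1,4) can only be 1 or 2 (the digits allowed by both its 21 across and its 3 down). If (1,4) = 2: that forces (1,3) = 5, (1,5) = 7, after which (2,3) would have to be in {1,2,3,4,6,7,8} for the 28 across but in {9} for the 14 down — contradiction. So (1,4) = 1.
(2,4) = 3 − 1 = 2 completes the 3 down.
Given what's placed, (2,3) must be 8 to fit the 28 across and 14 down.
(2,5) = 28 − 24 = 4 completes the 28 across.
(1,3) = 14 − 8 = 6 completes the 14 down.
(1,5) = 21 − 14 = 7 completes the 21 across.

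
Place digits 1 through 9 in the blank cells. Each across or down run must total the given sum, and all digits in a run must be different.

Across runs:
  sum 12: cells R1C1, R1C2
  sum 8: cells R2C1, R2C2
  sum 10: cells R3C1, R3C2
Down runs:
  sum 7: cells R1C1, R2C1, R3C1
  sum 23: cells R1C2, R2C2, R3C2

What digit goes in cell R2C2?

6

7 in 3 cells must be {1,2,4}; 23 in 3 cells must be {6,8,9}.
The 12 across and the 7 down share only 4, so R1C1 = 4.
R1C2 = 12 − 4 = 8 completes the 12 across.
Given what's placed, R2C2 must be 6 to fit the 8 across and 23 down.
R3C2 = 23 − 14 = 9 completes the 23 down.
R2C1 = 8 − 6 = 2 completes the 8 across.
R3C1 = 10 − 9 = 1 completes the 10 across.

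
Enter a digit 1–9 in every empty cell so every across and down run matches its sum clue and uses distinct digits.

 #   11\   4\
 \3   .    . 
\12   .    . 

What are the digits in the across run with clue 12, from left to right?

9, 3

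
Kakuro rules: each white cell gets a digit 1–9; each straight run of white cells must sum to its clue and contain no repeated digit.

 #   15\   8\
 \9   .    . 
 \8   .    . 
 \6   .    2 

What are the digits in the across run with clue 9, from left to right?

8 1

R3C1 = 6 − 2 = 4 completes the 6 across.
No cell is forced outright now. R1C2 can only be 1 or 5 (the digits allowed by both its 9 across and its 8 down). If R1C2 = 5: then R1C1 would have to be in {4} for the 9 across but in {2,3,5,6,8,9} for the 15 down — contradiction. So R1C2 = 1.
R1C1 = 9 − 1 = 8 completes the 9 across.
R2C1 = 15 − 12 = 3 completes the 15 down.
R2C2 = 8 − 3 = 5 completes the 8 across.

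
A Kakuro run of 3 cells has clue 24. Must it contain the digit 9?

The only way to make 24 from 3 distinct digits is {7,8,9}, which contains 9.

Yes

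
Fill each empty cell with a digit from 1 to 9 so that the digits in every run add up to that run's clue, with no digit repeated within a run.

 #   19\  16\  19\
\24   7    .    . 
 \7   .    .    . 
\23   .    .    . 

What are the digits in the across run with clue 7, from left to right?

4 1 2

24 in 3 cells must be {7,8,9}; 7 in 3 cells must be {1,2,4}; 23 in 3 cells must be {6,8,9}.
R2C1 = 4: the only remaining digit allowed by both the 7 across and the 19 down.
R2C3 = 2: the only remaining digit allowed by both the 7 across and the 19 down.
R3C1 = 19 − 11 = 8 completes the 19 down.
Given what's placed, R3C3 must be 9 to fit the 23 across and 19 down.
R1C3 = 19 − 11 = 8 completes the 19 down.
R2C2 = 7 − 6 = 1 completes the 7 across.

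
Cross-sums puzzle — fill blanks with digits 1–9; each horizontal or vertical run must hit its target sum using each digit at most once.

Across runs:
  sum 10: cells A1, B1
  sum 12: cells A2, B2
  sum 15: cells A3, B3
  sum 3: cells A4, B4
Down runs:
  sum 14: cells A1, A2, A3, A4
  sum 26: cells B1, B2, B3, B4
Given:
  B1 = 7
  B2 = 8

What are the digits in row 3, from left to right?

6 9

3 in 2 cells must be {1,2}.
A1 = 10 − 7 = 3 completes the 10 across.
A2 = 12 − 8 = 4 completes the 12 across.
A3 = 6: the only remaining digit allowed by both the 15 across and the 14 down.
B3 = 15 − 6 = 9 completes the 15 across.
A4 = 14 − 13 = 1 completes the 14 down.
B4 = 3 − 1 = 2 completes the 3 across.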